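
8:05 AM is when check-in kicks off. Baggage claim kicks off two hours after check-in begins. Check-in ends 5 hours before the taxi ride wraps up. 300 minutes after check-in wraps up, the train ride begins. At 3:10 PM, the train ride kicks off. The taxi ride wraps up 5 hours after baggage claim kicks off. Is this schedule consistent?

Baggage claim starts at 8:05 AM + 120 min = 10:05 AM.
The taxi ride ends at 10:05 AM + 300 min = 3:05 PM.
Check-in ends at 3:05 PM − 300 min = 10:05 AM.
The train ride starts at 10:05 AM + 300 min = 3:05 PM.
But the train ride is also said to start at 3:10 PM — a 5-minute conflict.

No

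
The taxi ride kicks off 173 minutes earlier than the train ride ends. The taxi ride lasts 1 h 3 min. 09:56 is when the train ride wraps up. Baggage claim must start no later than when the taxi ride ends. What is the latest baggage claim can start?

The taxi ride starts at 09:56 − 173 min = 07:03.
The taxi ride ends at 07:03 + 63 min = 08:06.
Baggage claim is bounded by the taxi ride, so the latest it can start is 08:06.

08:06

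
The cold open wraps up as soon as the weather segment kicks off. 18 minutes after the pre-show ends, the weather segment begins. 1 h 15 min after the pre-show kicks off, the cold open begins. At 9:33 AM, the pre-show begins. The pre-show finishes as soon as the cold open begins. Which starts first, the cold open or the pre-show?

The cold open starts at 9:33 AM + 75 min = 10:48 AM.
The cold open starts at 10:48 AM and the pre-show starts at 9:33 AM, so the pre-show is first.

the pre-show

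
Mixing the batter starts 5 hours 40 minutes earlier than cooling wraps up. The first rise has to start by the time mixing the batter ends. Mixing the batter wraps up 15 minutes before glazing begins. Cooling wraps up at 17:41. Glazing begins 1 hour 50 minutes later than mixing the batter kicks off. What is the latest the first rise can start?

Mixing the batter starts at 17:41 − 340 min = 12:01.
Glazing starts at 12:01 + 110 min = 13:51.
Mixing the batter ends at 13:51 − 15 min = 13:36.
The first rise is bounded by mixing the batter, so the latest it can start is 13:36.

13:36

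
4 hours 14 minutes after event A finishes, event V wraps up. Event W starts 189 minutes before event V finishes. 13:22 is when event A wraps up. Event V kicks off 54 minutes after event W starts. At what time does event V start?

Event V ends at 13:22 + 254 min = 17:36.
Event W starts at 17:36 − 189 min = 14:27.
Event V starts at 14:27 + 54 min = 15:21.

15:21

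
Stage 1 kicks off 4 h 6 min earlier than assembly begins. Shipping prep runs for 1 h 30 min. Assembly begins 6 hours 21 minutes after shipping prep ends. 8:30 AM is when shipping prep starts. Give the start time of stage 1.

12:15 PM

Shipping prep ends at 8:30 AM + 90 min = 10:00 AM.
Assembly starts at 10:00 AM + 381 min = 4:21 PM.
Stage 1 starts at 4:21 PM − 246 min = 12:15 PM.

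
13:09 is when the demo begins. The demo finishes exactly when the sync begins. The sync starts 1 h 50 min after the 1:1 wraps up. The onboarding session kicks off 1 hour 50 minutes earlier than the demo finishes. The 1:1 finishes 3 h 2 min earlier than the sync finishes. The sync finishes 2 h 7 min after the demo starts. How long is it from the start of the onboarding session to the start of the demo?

The sync ends at 13:09 + 127 min = 15:16.
The 1:1 ends at 15:16 − 182 min = 12:14.
The sync starts at 12:14 + 110 min = 14:04.
So the demo ends at 14:04.
The onboarding session starts at 14:04 − 110 min = 12:14.
From 12:14 to 13:09 is 55 minutes.

55 minutes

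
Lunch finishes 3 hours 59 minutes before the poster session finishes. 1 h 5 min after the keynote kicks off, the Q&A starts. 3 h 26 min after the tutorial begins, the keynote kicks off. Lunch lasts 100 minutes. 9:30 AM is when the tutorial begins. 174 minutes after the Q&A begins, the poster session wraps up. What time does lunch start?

11:16 AM

The keynote starts at 9:30 AM + 206 min = 12:56 PM.
The Q&A starts at 12:56 PM + 65 min = 2:01 PM.
The poster session ends at 2:01 PM + 174 min = 4:55 PM.
Lunch ends at 4:55 PM − 239 min = 12:56 PM.
Lunch starts at 12:56 PM − 100 min = 11:16 AM.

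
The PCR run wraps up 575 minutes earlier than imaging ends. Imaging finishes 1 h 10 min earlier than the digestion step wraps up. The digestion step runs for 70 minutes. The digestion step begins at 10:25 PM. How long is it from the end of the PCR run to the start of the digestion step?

The digestion step ends at 10:25 PM + 70 min = 11:35 PM.
Imaging ends at 11:35 PM − 70 min = 10:25 PM.
The PCR run ends at 10:25 PM − 575 min = 12:50 PM.
From 12:50 PM to 10:25 PM is 9 h 35 min.

9 h 35 min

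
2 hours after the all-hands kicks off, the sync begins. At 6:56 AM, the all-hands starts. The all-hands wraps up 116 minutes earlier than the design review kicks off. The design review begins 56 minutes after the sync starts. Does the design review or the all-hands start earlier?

the all-hands

The sync starts at 6:56 AM + 120 min = 8:56 AM.
The design review starts at 8:56 AM + 56 min = 9:52 AM.
The design review starts at 9:52 AM and the all-hands starts at 6:56 AM, so the all-hands is first.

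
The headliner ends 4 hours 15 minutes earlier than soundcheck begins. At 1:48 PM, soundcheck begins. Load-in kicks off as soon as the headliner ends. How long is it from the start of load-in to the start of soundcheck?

255 minutes

The headliner ends at 1:48 PM − 255 min = 9:33 AM.
So load-in starts at 9:33 AM.
From 9:33 AM to 1:48 PM is 255 minutes.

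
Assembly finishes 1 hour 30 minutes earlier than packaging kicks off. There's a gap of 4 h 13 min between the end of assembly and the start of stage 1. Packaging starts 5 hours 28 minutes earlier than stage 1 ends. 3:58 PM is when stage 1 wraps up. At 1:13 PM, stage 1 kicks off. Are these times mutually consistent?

Yes

Packaging starts at 3:58 PM − 328 min = 10:30 AM.
Assembly ends at 10:30 AM − 90 min = 9:00 AM.
Stage 1 starts at 9:00 AM + 253 min = 1:13 PM.
That matches the stated 1:13 PM, so the schedule is consistent.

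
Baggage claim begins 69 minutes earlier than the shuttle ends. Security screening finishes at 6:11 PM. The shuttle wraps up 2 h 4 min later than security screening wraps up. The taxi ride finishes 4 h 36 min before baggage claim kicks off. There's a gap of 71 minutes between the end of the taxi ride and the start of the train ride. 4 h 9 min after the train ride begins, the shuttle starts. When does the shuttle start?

7:50 PM

The shuttle ends at 6:11 PM + 124 min = 8:15 PM.
Baggage claim starts at 8:15 PM − 69 min = 7:06 PM.
The taxi ride ends at 7:06 PM − 276 min = 2:30 PM.
The train ride starts at 2:30 PM + 71 min = 3:41 PM.
The shuttle starts at 3:41 PM + 249 min = 7:50 PM.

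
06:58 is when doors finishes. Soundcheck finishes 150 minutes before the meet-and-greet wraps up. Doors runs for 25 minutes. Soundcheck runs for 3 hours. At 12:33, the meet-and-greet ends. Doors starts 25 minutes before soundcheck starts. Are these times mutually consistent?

No

Soundcheck ends at 12:33 − 150 min = 10:03.
Soundcheck starts at 10:03 − 180 min = 07:03.
Doors starts at 07:03 − 25 min = 06:38.
Doors ends at 06:38 + 25 min = 07:03.
But doors is also said to end at 06:58 — a 5-minute conflict.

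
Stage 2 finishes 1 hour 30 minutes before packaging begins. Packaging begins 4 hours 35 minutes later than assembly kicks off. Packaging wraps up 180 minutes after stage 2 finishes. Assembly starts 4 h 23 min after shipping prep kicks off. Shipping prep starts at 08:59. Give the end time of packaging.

19:27

Assembly starts at 08:59 + 263 min = 13:22.
Packaging starts at 13:22 + 275 min = 17:57.
Stage 2 ends at 17:57 − 90 min = 16:27.
Packaging ends at 16:27 + 180 min = 19:27.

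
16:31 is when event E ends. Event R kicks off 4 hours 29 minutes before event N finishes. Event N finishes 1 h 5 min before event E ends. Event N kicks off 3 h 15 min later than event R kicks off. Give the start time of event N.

Event N ends at 16:31 − 65 min = 15:26.
Event R starts at 15:26 − 269 min = 10:57.
Event N starts at 10:57 + 195 min = 14:12.

14:12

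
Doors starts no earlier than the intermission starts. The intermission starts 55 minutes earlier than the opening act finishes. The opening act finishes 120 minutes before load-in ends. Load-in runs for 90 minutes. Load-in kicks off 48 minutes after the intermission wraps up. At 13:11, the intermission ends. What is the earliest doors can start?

Load-in starts at 13:11 + 48 min = 13:59.
Load-in ends at 13:59 + 90 min = 15:29.
The opening act ends at 15:29 − 120 min = 13:29.
The intermission starts at 13:29 − 55 min = 12:34.
Doors is bounded by the intermission, so the earliest it can start is 12:34.

12:34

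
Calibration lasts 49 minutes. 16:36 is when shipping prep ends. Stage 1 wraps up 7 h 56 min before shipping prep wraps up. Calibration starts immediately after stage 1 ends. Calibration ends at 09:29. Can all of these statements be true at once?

Yes

Stage 1 ends at 16:36 − 476 min = 08:40.
So calibration starts at 08:40.
Calibration ends at 08:40 + 49 min = 09:29.
That matches the stated 09:29, so the schedule is consistent.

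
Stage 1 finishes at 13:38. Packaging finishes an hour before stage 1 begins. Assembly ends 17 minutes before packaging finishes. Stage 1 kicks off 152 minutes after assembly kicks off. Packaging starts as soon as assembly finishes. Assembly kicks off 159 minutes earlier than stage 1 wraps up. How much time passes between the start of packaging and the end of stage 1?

1 h 24 min

Assembly starts at 13:38 − 159 min = 10:59.
Stage 1 starts at 10:59 + 152 min = 13:31.
Packaging ends at 13:31 − 60 min = 12:31.
Assembly ends at 12:31 − 17 min = 12:14.
So packaging starts at 12:14.
From 12:14 to 13:38 is 1 h 24 min.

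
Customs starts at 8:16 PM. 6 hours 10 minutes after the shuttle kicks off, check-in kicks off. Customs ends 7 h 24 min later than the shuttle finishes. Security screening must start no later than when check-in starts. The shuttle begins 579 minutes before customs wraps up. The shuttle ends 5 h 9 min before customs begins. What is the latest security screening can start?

The shuttle ends at 8:16 PM − 309 min = 3:07 PM.
Customs ends at 3:07 PM + 444 min = 10:31 PM.
The shuttle starts at 10:31 PM − 579 min = 12:52 PM.
Check-in starts at 12:52 PM + 370 min = 7:02 PM.
Security screening is bounded by check-in, so the latest it can start is 7:02 PM.

7:02 PM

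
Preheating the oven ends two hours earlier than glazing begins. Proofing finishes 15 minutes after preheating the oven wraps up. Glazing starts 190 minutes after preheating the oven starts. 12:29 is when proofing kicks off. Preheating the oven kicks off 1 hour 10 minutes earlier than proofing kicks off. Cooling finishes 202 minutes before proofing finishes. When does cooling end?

09:22

Preheating the oven starts at 12:29 − 70 min = 11:19.
Glazing starts at 11:19 + 190 min = 14:29.
Preheating the oven ends at 14:29 − 120 min = 12:29.
Proofing ends at 12:29 + 15 min = 12:44.
Cooling ends at 12:44 − 202 min = 09:22.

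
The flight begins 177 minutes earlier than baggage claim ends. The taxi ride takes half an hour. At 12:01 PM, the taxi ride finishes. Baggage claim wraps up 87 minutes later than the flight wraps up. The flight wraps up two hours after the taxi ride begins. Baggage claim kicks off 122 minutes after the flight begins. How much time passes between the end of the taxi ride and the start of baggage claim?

The taxi ride starts at 12:01 PM − 30 min = 11:31 AM.
The flight ends at 11:31 AM + 120 min = 1:31 PM.
Baggage claim ends at 1:31 PM + 87 min = 2:58 PM.
The flight starts at 2:58 PM − 177 min = 12:01 PM.
Baggage claim starts at 12:01 PM + 122 min = 2:03 PM.
From 12:01 PM to 2:03 PM is 2 h 2 min.

2 h 2 min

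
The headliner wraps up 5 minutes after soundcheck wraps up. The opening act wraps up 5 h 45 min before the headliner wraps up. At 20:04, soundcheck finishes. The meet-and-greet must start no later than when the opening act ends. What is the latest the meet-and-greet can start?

The headliner ends at 20:04 + 5 min = 20:09.
The opening act ends at 20:09 − 345 min = 14:24.
The meet-and-greet is bounded by the opening act, so the latest it can start is 14:24.

14:24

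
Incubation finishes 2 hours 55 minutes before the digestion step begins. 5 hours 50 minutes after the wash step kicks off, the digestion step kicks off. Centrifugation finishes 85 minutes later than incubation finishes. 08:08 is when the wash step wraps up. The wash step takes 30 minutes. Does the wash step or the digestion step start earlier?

The wash step starts at 08:08 − 30 min = 07:38.
The digestion step starts at 07:38 + 350 min = 13:28.
The wash step starts at 07:38 and the digestion step starts at 13:28, so the wash step is first.

the wash step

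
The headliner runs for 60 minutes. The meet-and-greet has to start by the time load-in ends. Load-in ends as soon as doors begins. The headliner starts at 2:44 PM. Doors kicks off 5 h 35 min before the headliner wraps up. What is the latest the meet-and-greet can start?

10:09 AM

The headliner ends at 2:44 PM + 60 min = 3:44 PM.
Doors starts at 3:44 PM − 335 min = 10:09 AM.
So load-in ends at 10:09 AM.
The meet-and-greet is bounded by load-in, so the latest it can start is 10:09 AM.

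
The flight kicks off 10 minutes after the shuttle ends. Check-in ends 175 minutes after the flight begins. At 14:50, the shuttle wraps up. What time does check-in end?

The flight starts at 14:50 + 10 min = 15:00.
Check-in ends at 15:00 + 175 min = 17:55.

17:55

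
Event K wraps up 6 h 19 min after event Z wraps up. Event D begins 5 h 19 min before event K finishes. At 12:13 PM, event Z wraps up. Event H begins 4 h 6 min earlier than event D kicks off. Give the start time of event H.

9:07 AM

Event K ends at 12:13 PM + 379 min = 6:32 PM.
Event D starts at 6:32 PM − 319 min = 1:13 PM.
Event H starts at 1:13 PM − 246 min = 9:07 AM.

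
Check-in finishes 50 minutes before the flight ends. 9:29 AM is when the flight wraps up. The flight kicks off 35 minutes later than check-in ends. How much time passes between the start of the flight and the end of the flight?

Check-in ends at 9:29 AM − 50 min = 8:39 AM.
The flight starts at 8:39 AM + 35 min = 9:14 AM.
From 9:14 AM to 9:29 AM is 15 minutes.

15 minutes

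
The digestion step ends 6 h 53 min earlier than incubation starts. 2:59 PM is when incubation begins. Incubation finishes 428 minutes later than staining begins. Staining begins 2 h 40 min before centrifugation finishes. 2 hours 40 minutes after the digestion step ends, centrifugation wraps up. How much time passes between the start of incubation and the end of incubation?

15 minutes

The digestion step ends at 2:59 PM − 413 min = 8:06 AM.
Centrifugation ends at 8:06 AM + 160 min = 10:46 AM.
Staining starts at 10:46 AM − 160 min = 8:06 AM.
Incubation ends at 8:06 AM + 428 min = 3:14 PM.
From 2:59 PM to 3:14 PM is 15 minutes.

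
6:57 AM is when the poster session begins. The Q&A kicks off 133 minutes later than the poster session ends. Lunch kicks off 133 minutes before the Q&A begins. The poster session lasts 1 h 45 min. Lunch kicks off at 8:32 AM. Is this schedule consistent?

No

The poster session ends at 6:57 AM + 105 min = 8:42 AM.
The Q&A starts at 8:42 AM + 133 min = 10:55 AM.
Lunch starts at 10:55 AM − 133 min = 8:42 AM.
But lunch is also said to start at 8:32 AM — a 10-minute conflict.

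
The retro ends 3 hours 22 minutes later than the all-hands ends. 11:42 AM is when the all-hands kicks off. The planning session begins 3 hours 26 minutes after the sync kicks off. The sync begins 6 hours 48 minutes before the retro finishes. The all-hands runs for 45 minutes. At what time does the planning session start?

The all-hands ends at 11:42 AM + 45 min = 12:27 PM.
The retro ends at 12:27 PM + 202 min = 3:49 PM.
The sync starts at 3:49 PM − 408 min = 9:01 AM.
The planning session starts at 9:01 AM + 206 min = 12:27 PM.

12:27 PM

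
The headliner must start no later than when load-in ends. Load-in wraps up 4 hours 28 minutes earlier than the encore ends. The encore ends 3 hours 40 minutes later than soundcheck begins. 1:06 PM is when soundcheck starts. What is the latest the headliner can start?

The encore ends at 1:06 PM + 220 min = 4:46 PM.
Load-in ends at 4:46 PM − 268 min = 12:18 PM.
The headliner is bounded by load-in, so the latest it can start is 12:18 PM.

12:18 PM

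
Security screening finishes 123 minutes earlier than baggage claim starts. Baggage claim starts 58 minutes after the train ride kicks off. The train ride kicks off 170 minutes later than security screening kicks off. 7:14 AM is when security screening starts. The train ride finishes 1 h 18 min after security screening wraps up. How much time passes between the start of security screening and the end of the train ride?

3 h 3 min

The train ride starts at 7:14 AM + 170 min = 10:04 AM.
Baggage claim starts at 10:04 AM + 58 min = 11:02 AM.
Security screening ends at 11:02 AM − 123 min = 8:59 AM.
The train ride ends at 8:59 AM + 78 min = 10:17 AM.
From 7:14 AM to 10:17 AM is 3 h 3 min.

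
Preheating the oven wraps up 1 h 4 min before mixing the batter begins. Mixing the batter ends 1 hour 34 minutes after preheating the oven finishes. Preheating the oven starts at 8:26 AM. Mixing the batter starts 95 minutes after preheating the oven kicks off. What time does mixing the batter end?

10:31 AM

Mixing the batter starts at 8:26 AM + 95 min = 10:01 AM.
Preheating the oven ends at 10:01 AM − 64 min = 8:57 AM.
Mixing the batter ends at 8:57 AM + 94 min = 10:31 AM.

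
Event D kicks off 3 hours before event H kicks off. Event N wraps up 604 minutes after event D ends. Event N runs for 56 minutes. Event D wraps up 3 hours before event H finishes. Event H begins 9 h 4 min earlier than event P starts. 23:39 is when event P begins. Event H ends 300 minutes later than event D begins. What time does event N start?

22:43

Event H starts at 23:39 − 544 min = 14:35.
Event D starts at 14:35 − 180 min = 11:35.
Event H ends at 11:35 + 300 min = 16:35.
Event D ends at 16:35 − 180 min = 13:35.
Event N ends at 13:35 + 604 min = 23:39.
Event N starts at 23:39 − 56 min = 22:43.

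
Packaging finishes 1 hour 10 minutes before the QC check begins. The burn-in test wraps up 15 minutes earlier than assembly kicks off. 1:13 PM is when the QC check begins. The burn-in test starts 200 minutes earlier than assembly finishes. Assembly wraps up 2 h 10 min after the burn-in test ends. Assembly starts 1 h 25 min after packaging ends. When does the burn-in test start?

Packaging ends at 1:13 PM − 70 min = 12:03 PM.
Assembly starts at 12:03 PM + 85 min = 1:28 PM.
The burn-in test ends at 1:28 PM − 15 min = 1:13 PM.
Assembly ends at 1:13 PM + 130 min = 3:23 PM.
The burn-in test starts at 3:23 PM − 200 min = 12:03 PM.

12:03 PM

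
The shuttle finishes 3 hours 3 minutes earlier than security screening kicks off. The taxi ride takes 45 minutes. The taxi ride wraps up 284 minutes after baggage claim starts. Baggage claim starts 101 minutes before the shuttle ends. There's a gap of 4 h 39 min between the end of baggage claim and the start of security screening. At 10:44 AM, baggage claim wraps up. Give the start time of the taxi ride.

2:38 PM

Security screening starts at 10:44 AM + 279 min = 3:23 PM.
The shuttle ends at 3:23 PM − 183 min = 12:20 PM.
Baggage claim starts at 12:20 PM − 101 min = 10:39 AM.
The taxi ride ends at 10:39 AM + 284 min = 3:23 PM.
The taxi ride starts at 3:23 PM − 45 min = 2:38 PM.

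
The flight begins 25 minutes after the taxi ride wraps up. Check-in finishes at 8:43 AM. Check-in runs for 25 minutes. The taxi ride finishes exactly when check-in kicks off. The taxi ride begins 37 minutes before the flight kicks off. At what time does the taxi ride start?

8:06 AM

Check-in starts at 8:43 AM − 25 min = 8:18 AM.
So the taxi ride ends at 8:18 AM.
The flight starts at 8:18 AM + 25 min = 8:43 AM.
The taxi ride starts at 8:43 AM − 37 min = 8:06 AM.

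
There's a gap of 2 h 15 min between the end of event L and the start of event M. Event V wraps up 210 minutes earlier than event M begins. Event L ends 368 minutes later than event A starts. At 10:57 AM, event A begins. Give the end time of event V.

3:50 PM

Event L ends at 10:57 AM + 368 min = 5:05 PM.
Event M starts at 5:05 PM + 135 min = 7:20 PM.
Event V ends at 7:20 PM − 210 min = 3:50 PM.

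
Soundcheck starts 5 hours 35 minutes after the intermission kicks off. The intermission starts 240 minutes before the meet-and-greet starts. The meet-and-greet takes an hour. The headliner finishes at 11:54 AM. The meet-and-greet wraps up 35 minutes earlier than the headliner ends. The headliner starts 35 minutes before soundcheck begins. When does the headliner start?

11:19 AM

The meet-and-greet ends at 11:54 AM − 35 min = 11:19 AM.
The meet-and-greet starts at 11:19 AM − 60 min = 10:19 AM.
The intermission starts at 10:19 AM − 240 min = 6:19 AM.
Soundcheck starts at 6:19 AM + 335 min = 11:54 AM.
The headliner starts at 11:54 AM − 35 min = 11:19 AM.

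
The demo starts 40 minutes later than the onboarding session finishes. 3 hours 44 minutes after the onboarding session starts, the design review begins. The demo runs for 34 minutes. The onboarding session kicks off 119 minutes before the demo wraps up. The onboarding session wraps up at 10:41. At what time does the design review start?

The demo starts at 10:41 + 40 min = 11:21.
The demo ends at 11:21 + 34 min = 11:55.
The onboarding session starts at 11:55 − 119 min = 09:56.
The design review starts at 09:56 + 224 min = 13:40.

13:40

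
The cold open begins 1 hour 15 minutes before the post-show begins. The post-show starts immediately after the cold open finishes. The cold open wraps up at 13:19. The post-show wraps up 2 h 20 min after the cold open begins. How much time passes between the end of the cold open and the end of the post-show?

The post-show starts at 13:19.
The cold open starts at 13:19 − 75 min = 12:04.
The post-show ends at 12:04 + 140 min = 14:24.
From 13:19 to 14:24 is 1 hour 5 minutes.

1 hour 5 minutes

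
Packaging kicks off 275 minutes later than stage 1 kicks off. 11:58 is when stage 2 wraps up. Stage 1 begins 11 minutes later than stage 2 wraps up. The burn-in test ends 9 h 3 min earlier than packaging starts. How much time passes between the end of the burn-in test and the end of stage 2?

Stage 1 starts at 11:58 + 11 min = 12:09.
Packaging starts at 12:09 + 275 min = 16:44.
The burn-in test ends at 16:44 − 543 min = 07:41.
From 07:41 to 11:58 is 257 minutes.

257 minutes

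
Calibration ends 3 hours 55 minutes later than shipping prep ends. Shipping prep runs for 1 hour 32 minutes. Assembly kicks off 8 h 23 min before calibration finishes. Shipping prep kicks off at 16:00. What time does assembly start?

Shipping prep ends at 16:00 + 92 min = 17:32.
Calibration ends at 17:32 + 235 min = 21:27.
Assembly starts at 21:27 − 503 min = 13:04.

13:04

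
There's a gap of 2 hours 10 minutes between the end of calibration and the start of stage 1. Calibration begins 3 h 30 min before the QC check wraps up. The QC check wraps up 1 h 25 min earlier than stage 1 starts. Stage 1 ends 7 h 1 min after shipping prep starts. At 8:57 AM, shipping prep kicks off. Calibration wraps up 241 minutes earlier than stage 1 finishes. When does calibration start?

Stage 1 ends at 8:57 AM + 421 min = 3:58 PM.
Calibration ends at 3:58 PM − 241 min = 11:57 AM.
Stage 1 starts at 11:57 AM + 130 min = 2:07 PM.
The QC check ends at 2:07 PM − 85 min = 12:42 PM.
Calibration starts at 12:42 PM − 210 min = 9:12 AM.

9:12 AM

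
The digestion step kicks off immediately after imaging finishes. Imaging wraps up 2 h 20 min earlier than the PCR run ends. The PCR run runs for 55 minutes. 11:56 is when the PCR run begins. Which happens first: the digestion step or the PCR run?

The PCR run ends at 11:56 + 55 min = 12:51.
Imaging ends at 12:51 − 140 min = 10:31.
So the digestion step starts at 10:31.
The digestion step starts at 10:31 and the PCR run starts at 11:56, so the digestion step is first.

the digestion step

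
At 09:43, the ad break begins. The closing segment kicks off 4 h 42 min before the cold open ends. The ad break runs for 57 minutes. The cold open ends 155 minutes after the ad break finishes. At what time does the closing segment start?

08:33

The ad break ends at 09:43 + 57 min = 10:40.
The cold open ends at 10:40 + 155 min = 13:15.
The closing segment starts at 13:15 − 282 min = 08:33.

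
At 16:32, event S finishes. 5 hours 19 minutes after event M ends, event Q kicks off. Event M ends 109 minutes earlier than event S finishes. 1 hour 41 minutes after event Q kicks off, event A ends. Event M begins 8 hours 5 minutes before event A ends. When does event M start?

13:38

Event M ends at 16:32 − 109 min = 14:43.
Event Q starts at 14:43 + 319 min = 20:02.
Event A ends at 20:02 + 101 min = 21:43.
Event M starts at 21:43 − 485 min = 13:38.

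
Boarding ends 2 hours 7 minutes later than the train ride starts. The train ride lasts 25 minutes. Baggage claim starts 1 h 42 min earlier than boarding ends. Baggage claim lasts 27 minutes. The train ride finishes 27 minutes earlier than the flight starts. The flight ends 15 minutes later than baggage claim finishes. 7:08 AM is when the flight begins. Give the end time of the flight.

7:23 AM

The train ride ends at 7:08 AM − 27 min = 6:41 AM.
The train ride starts at 6:41 AM − 25 min = 6:16 AM.
Boarding ends at 6:16 AM + 127 min = 8:23 AM.
Baggage claim starts at 8:23 AM − 102 min = 6:41 AM.
Baggage claim ends at 6:41 AM + 27 min = 7:08 AM.
The flight ends at 7:08 AM + 15 min = 7:23 AM.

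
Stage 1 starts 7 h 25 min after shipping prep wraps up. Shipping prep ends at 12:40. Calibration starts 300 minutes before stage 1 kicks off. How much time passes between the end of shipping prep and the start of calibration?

2 hours 25 minutes

Stage 1 starts at 12:40 + 445 min = 20:05.
Calibration starts at 20:05 − 300 min = 15:05.
From 12:40 to 15:05 is 2 hours 25 minutes.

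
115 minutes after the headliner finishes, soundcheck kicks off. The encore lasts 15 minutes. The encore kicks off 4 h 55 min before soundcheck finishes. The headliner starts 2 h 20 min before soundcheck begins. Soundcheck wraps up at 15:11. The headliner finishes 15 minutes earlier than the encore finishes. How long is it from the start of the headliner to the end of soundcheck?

The encore starts at 15:11 − 295 min = 10:16.
The encore ends at 10:16 + 15 min = 10:31.
The headliner ends at 10:31 − 15 min = 10:16.
Soundcheck starts at 10:16 + 115 min = 12:11.
The headliner starts at 12:11 − 140 min = 09:51.
From 09:51 to 15:11 is 5 h 20 min.

5 h 20 min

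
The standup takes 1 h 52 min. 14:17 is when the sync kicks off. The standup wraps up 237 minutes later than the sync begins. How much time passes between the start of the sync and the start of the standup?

The standup ends at 14:17 + 237 min = 18:14.
The standup starts at 18:14 − 112 min = 16:22.
From 14:17 to 16:22 is 2 h 5 min.

2 h 5 min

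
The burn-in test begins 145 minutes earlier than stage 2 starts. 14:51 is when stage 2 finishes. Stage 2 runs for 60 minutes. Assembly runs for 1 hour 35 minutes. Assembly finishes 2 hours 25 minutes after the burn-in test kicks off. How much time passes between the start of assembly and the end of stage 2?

2 hours 35 minutes

Stage 2 starts at 14:51 − 60 min = 13:51.
The burn-in test starts at 13:51 − 145 min = 11:26.
Assembly ends at 11:26 + 145 min = 13:51.
Assembly starts at 13:51 − 95 min = 12:16.
From 12:16 to 14:51 is 2 hours 35 minutes.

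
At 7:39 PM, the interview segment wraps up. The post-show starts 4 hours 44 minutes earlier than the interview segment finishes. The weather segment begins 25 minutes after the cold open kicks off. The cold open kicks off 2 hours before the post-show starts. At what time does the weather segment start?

The post-show starts at 7:39 PM − 284 min = 2:55 PM.
The cold open starts at 2:55 PM − 120 min = 12:55 PM.
The weather segment starts at 12:55 PM + 25 min = 1:20 PM.

1:20 PM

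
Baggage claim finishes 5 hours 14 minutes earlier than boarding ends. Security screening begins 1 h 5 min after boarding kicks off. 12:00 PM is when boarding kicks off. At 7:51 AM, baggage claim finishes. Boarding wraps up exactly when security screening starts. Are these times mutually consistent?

Yes

Security screening starts at 12:00 PM + 65 min = 1:05 PM.
So boarding ends at 1:05 PM.
Baggage claim ends at 1:05 PM − 314 min = 7:51 AM.
That matches the stated 7:51 AM, so the schedule is consistent.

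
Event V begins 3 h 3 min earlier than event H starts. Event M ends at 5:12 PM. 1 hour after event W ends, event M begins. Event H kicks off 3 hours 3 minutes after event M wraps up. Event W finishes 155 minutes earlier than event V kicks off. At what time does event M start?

3:37 PM

Event H starts at 5:12 PM + 183 min = 8:15 PM.
Event V starts at 8:15 PM − 183 min = 5:12 PM.
Event W ends at 5:12 PM − 155 min = 2:37 PM.
Event M starts at 2:37 PM + 60 min = 3:37 PM.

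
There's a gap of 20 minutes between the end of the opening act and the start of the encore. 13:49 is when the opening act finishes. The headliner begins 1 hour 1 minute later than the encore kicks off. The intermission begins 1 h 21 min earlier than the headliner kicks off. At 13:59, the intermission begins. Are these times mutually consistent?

The encore starts at 13:49 + 20 min = 14:09.
The headliner starts at 14:09 + 61 min = 15:10.
The intermission starts at 15:10 − 81 min = 13:49.
But the intermission is also said to start at 13:59 — a 10-minute conflict.

No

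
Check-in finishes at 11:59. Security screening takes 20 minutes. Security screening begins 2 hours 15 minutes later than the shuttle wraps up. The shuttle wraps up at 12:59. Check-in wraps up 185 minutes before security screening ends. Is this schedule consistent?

Security screening starts at 12:59 + 135 min = 15:14.
Security screening ends at 15:14 + 20 min = 15:34.
Check-in ends at 15:34 − 185 min = 12:29.
But check-in is also said to end at 11:59 — a 30-minute conflict.

No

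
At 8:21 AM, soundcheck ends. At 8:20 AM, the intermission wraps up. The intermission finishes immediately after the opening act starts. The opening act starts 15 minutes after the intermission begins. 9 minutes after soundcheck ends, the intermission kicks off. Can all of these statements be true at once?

The intermission starts at 8:21 AM + 9 min = 8:30 AM.
The opening act starts at 8:30 AM + 15 min = 8:45 AM.
So the intermission ends at 8:45 AM.
But the intermission is also said to end at 8:20 AM — a 25-minute conflict.

No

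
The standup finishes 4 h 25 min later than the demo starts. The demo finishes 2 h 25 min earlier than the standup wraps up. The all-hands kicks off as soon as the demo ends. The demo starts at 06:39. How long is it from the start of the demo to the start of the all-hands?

2 hours

The standup ends at 06:39 + 265 min = 11:04.
The demo ends at 11:04 − 145 min = 08:39.
So the all-hands starts at 08:39.
From 06:39 to 08:39 is 2 hours.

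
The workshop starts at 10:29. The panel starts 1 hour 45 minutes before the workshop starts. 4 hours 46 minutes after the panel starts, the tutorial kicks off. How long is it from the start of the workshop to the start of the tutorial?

The panel starts at 10:29 − 105 min = 08:44.
The tutorial starts at 08:44 + 286 min = 13:30.
From 10:29 to 13:30 is 181 minutes.

181 minutes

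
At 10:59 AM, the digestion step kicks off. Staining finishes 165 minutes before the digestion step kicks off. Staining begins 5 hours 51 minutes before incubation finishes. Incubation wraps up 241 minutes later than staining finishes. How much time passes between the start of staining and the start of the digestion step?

4 h 35 min

Staining ends at 10:59 AM − 165 min = 8:14 AM.
Incubation ends at 8:14 AM + 241 min = 12:15 PM.
Staining starts at 12:15 PM − 351 min = 6:24 AM.
From 6:24 AM to 10:59 AM is 4 h 35 min.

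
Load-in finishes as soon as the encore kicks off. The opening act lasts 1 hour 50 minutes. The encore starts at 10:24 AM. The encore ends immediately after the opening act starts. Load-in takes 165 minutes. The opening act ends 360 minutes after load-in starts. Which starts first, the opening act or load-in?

load-in

Load-in ends at 10:24 AM.
Load-in starts at 10:24 AM − 165 min = 7:39 AM.
The opening act ends at 7:39 AM + 360 min = 1:39 PM.
The opening act starts at 1:39 PM − 110 min = 11:49 AM.
The opening act starts at 11:49 AM and load-in starts at 7:39 AM, so load-in is first.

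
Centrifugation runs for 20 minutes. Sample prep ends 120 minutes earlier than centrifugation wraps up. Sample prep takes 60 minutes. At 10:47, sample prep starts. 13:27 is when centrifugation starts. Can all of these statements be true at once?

Centrifugation ends at 13:27 + 20 min = 13:47.
Sample prep ends at 13:47 − 120 min = 11:47.
Sample prep starts at 11:47 − 60 min = 10:47.
That matches the stated 10:47, so the schedule is consistent.

Yes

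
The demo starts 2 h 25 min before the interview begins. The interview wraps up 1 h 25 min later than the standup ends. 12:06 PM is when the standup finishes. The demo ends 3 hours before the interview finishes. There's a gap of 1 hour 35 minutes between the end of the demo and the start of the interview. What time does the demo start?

9:41 AM

The interview ends at 12:06 PM + 85 min = 1:31 PM.
The demo ends at 1:31 PM − 180 min = 10:31 AM.
The interview starts at 10:31 AM + 95 min = 12:06 PM.
The demo starts at 12:06 PM − 145 min = 9:41 AM.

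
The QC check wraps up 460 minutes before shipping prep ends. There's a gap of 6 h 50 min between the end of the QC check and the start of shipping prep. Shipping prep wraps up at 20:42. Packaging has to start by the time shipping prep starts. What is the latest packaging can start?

19:52

The QC check ends at 20:42 − 460 min = 13:02.
Shipping prep starts at 13:02 + 410 min = 19:52.
Packaging is bounded by shipping prep, so the latest it can start is 19:52.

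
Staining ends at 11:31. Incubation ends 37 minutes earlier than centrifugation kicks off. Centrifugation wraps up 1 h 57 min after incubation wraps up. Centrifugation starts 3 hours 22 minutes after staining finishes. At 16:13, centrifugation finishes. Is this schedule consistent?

Yes

Centrifugation starts at 11:31 + 202 min = 14:53.
Incubation ends at 14:53 − 37 min = 14:16.
Centrifugation ends at 14:16 + 117 min = 16:13.
That matches the stated 16:13, so the schedule is consistent.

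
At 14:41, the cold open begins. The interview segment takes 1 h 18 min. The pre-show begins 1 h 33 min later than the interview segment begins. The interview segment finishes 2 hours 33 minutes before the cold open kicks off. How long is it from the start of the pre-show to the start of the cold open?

138 minutes

The interview segment ends at 14:41 − 153 min = 12:08.
The interview segment starts at 12:08 − 78 min = 10:50.
The pre-show starts at 10:50 + 93 min = 12:23.
From 12:23 to 14:41 is 138 minutes.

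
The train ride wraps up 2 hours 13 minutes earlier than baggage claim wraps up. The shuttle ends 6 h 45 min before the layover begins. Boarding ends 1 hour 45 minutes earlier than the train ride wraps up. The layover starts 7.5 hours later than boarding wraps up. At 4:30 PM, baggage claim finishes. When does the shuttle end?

The train ride ends at 4:30 PM − 133 min = 2:17 PM.
Boarding ends at 2:17 PM − 105 min = 12:32 PM.
The layover starts at 12:32 PM + 450 min = 8:02 PM.
The shuttle ends at 8:02 PM − 405 min = 1:17 PM.

1:17 PM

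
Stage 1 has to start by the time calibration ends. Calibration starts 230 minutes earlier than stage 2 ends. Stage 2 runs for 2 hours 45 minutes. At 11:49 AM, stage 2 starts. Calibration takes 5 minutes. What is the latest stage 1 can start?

10:49 AM

Stage 2 ends at 11:49 AM + 165 min = 2:34 PM.
Calibration starts at 2:34 PM − 230 min = 10:44 AM.
Calibration ends at 10:44 AM + 5 min = 10:49 AM.
Stage 1 is bounded by calibration, so the latest it can start is 10:49 AM.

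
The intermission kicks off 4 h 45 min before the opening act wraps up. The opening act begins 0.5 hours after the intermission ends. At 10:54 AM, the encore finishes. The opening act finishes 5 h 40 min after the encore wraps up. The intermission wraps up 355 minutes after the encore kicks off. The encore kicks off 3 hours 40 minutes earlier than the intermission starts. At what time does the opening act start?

2:34 PM

The opening act ends at 10:54 AM + 340 min = 4:34 PM.
The intermission starts at 4:34 PM − 285 min = 11:49 AM.
The encore starts at 11:49 AM − 220 min = 8:09 AM.
The intermission ends at 8:09 AM + 355 min = 2:04 PM.
The opening act starts at 2:04 PM + 30 min = 2:34 PM.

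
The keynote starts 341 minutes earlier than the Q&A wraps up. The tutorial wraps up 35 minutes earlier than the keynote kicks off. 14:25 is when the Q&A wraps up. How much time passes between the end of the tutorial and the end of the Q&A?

The keynote starts at 14:25 − 341 min = 08:44.
The tutorial ends at 08:44 − 35 min = 08:09.
From 08:09 to 14:25 is 376 minutes.

376 minutes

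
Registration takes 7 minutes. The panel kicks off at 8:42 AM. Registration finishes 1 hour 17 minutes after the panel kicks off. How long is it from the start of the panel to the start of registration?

1 h 10 min

Registration ends at 8:42 AM + 77 min = 9:59 AM.
Registration starts at 9:59 AM − 7 min = 9:52 AM.
From 8:42 AM to 9:52 AM is 1 h 10 min.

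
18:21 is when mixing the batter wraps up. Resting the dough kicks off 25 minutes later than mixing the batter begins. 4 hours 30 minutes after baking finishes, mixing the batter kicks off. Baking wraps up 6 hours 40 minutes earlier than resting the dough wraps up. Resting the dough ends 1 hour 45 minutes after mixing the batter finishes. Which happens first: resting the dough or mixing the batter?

mixing the batter

Resting the dough ends at 18:21 + 105 min = 20:06.
Baking ends at 20:06 − 400 min = 13:26.
Mixing the batter starts at 13:26 + 270 min = 17:56.
Resting the dough starts at 17:56 + 25 min = 18:21.
Resting the dough starts at 18:21 and mixing the batter starts at 17:56, so mixing the batter is first.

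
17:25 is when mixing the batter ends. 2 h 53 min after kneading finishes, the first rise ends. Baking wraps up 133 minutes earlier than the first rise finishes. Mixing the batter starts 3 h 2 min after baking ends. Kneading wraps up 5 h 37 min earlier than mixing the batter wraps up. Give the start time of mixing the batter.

Kneading ends at 17:25 − 337 min = 11:48.
The first rise ends at 11:48 + 173 min = 14:41.
Baking ends at 14:41 − 133 min = 12:28.
Mixing the batter starts at 12:28 + 182 min = 15:30.

15:30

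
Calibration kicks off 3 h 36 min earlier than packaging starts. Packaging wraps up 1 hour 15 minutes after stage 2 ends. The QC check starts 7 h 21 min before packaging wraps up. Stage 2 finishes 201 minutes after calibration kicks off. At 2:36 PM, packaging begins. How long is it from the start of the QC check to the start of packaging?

6 hours 21 minutes

Calibration starts at 2:36 PM − 216 min = 11:00 AM.
Stage 2 ends at 11:00 AM + 201 min = 2:21 PM.
Packaging ends at 2:21 PM + 75 min = 3:36 PM.
The QC check starts at 3:36 PM − 441 min = 8:15 AM.
From 8:15 AM to 2:36 PM is 6 hours 21 minutes.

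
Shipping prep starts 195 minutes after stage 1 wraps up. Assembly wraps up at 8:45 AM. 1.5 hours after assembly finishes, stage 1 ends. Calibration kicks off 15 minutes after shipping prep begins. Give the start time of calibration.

Stage 1 ends at 8:45 AM + 90 min = 10:15 AM.
Shipping prep starts at 10:15 AM + 195 min = 1:30 PM.
Calibration starts at 1:30 PM + 15 min = 1:45 PM.

1:45 PM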